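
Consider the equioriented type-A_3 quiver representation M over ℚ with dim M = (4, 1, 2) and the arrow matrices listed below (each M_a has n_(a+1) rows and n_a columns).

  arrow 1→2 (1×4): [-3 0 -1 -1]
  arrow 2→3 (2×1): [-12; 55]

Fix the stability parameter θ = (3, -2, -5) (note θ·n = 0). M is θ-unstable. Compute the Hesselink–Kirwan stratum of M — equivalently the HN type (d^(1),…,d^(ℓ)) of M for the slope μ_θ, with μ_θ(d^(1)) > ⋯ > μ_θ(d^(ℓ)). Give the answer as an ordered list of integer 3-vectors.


Barcode: M ≅ I[1,1]^3, I[1,3], I[3,3]. HN layers by μ_θ (3 steps, strictly decreasing):
  μ^(1)=3; μ^(2)=-4/3; μ^(3)=-5

((3, 0, 0); (1, 1, 1); (0, 0, 1))


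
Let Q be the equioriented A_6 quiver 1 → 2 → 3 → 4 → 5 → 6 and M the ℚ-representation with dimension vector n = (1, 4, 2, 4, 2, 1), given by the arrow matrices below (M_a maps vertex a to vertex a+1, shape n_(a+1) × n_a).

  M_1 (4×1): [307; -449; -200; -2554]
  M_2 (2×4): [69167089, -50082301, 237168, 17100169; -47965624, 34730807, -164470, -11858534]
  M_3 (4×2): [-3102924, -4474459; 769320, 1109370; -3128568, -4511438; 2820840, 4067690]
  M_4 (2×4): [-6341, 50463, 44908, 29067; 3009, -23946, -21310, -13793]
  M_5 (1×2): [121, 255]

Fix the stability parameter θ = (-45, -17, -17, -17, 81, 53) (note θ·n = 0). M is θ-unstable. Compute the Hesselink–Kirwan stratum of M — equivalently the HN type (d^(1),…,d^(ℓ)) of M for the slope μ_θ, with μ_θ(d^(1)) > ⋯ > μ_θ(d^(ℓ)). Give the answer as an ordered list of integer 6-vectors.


Interval decomposition of M: I[1,5], I[2,2]^2, I[2,3], I[4,4]^2, I[4,6].
HN type (ℓ=4): μ^(1)=81; μ^(2)=67; μ^(3)=-17; μ^(4)=-45

((0, 0, 0, 0, 1, 0); (0, 0, 0, 0, 1, 1); (0, 4, 2, 4, 0, 0); (1, 0, 0, 0, 0, 0))


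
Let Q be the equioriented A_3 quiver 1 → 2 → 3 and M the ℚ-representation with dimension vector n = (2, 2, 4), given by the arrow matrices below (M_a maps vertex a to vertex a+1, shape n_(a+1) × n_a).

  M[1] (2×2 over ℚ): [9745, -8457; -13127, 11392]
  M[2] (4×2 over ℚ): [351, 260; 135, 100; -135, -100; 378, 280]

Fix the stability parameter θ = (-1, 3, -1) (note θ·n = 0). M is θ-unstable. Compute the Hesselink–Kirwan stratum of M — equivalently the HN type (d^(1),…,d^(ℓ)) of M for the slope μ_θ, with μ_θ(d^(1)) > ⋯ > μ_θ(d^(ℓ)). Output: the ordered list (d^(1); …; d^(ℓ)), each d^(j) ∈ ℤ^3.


Barcode: M ≅ I[1,2], I[1,3], I[3,3]^3. HN layers by μ_θ (3 steps, strictly decreasing):
  μ^(1)=3; μ^(2)=1; μ^(3)=-1

((0, 1, 0); (0, 1, 1); (2, 0, 3))


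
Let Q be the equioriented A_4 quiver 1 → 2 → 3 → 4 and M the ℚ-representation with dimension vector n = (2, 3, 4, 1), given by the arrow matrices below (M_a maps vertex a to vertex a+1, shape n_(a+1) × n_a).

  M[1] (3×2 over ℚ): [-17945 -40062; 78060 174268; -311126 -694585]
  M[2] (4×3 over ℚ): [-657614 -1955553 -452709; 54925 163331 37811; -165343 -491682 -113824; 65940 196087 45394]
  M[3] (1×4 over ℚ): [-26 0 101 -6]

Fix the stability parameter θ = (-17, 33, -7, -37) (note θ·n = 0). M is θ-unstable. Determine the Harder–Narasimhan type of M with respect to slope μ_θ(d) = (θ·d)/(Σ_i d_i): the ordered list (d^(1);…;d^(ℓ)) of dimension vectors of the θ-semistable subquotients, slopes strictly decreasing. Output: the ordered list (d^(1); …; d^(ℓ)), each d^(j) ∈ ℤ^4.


Interval decomposition of M: I[1,3], I[1,4], I[2,3], I[3,3].
HN type (ℓ=4): μ^(1)=13; μ^(2)=-11/3; μ^(3)=-7; μ^(4)=-17

((0, 2, 2, 0); (0, 1, 1, 1); (0, 0, 1, 0); (2, 0, 0, 0))


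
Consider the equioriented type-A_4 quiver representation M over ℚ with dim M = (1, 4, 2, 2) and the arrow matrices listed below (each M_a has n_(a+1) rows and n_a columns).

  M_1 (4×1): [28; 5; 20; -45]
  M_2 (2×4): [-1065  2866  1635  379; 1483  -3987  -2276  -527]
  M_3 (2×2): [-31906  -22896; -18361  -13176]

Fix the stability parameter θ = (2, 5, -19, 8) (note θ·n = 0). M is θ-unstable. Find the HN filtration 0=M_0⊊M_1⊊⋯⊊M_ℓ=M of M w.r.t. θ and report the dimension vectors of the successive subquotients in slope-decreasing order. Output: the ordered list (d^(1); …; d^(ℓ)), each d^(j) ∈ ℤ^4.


Barcode: M ≅ I[1,4], I[2,2]^2, I[2,3], I[4,4]. HN layers by μ_θ (4 steps, strictly decreasing):
  μ^(1)=8; μ^(2)=5; μ^(3)=-4; μ^(4)=-7

((0, 0, 0, 2); (0, 2, 0, 0); (1, 1, 1, 0); (0, 1, 1, 0))


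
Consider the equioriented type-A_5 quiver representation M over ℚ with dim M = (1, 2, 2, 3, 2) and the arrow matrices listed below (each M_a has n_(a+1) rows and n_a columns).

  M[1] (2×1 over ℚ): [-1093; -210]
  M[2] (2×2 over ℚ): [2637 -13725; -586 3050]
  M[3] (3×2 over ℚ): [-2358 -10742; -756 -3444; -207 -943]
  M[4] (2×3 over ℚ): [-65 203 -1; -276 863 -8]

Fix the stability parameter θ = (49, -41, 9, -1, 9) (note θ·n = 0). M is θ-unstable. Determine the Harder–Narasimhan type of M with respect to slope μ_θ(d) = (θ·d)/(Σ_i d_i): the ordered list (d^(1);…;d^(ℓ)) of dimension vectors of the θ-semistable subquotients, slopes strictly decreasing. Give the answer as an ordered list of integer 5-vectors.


Via rank(M_{q-1}∘⋯∘M_p): M ≅ I[1,5], I[2,2], I[3,3], I[4,4], I[4,5].
μ_θ-semistable layers: μ^(1)=9; μ^(2)=4; μ^(3)=-1; μ^(4)=-41

((0, 0, 1, 0, 2); (1, 1, 1, 1, 0); (0, 0, 0, 2, 0); (0, 1, 0, 0, 0))


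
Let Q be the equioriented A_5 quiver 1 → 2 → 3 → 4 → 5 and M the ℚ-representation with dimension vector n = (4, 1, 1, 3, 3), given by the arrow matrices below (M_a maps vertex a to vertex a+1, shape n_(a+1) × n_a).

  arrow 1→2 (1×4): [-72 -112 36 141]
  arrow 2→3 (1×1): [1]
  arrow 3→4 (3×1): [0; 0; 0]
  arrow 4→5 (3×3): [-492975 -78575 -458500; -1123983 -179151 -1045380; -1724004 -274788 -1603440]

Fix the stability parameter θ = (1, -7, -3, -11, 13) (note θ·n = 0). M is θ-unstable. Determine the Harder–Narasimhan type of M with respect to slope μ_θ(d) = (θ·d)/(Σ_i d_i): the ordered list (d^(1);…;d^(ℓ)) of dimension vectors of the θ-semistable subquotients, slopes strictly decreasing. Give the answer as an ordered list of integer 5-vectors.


Barcode: M ≅ I[1,1]^3, I[1,3], I[4,4]^2, I[4,5], I[5,5]^2. HN layers by μ_θ (4 steps, strictly decreasing):
  μ^(1)=13; μ^(2)=1; μ^(3)=-3; μ^(4)=-11

((0, 0, 0, 0, 3); (3, 0, 0, 0, 0); (1, 1, 1, 0, 0); (0, 0, 0, 3, 0))


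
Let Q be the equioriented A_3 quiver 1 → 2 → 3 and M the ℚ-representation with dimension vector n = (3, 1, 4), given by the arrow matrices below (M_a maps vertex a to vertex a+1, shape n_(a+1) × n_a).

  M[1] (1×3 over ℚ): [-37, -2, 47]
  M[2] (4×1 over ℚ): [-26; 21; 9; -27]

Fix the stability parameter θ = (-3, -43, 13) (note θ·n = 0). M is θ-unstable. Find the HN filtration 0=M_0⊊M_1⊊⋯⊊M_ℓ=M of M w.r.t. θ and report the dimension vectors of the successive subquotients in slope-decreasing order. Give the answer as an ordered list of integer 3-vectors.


Via rank(M_{q-1}∘⋯∘M_p): M ≅ I[1,1]^2, I[1,3], I[3,3]^3.
μ_θ-semistable layers: μ^(1)=13; μ^(2)=-3; μ^(3)=-23

((0, 0, 4); (2, 0, 0); (1, 1, 0))


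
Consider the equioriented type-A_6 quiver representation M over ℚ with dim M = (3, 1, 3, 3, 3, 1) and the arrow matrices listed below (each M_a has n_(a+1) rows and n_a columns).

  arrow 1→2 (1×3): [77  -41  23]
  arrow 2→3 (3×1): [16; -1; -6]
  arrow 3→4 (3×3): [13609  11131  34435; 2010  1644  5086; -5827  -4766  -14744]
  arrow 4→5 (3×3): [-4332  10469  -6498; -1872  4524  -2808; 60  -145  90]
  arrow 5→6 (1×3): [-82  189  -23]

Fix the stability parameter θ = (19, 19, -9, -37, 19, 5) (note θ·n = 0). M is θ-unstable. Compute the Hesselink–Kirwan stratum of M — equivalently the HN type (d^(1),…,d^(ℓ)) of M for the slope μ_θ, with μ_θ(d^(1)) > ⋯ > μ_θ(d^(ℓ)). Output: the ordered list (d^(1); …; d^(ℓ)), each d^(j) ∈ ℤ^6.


Interval decomposition of M: I[1,1]^2, I[1,4], I[3,4], I[3,6], I[5,5]^2.
HN type (ℓ=4): μ^(1)=19; μ^(2)=12; μ^(3)=-2; μ^(4)=-23

((2, 0, 0, 0, 2, 0); (0, 0, 0, 0, 1, 1); (1, 1, 1, 1, 0, 0); (0, 0, 2, 2, 0, 0))


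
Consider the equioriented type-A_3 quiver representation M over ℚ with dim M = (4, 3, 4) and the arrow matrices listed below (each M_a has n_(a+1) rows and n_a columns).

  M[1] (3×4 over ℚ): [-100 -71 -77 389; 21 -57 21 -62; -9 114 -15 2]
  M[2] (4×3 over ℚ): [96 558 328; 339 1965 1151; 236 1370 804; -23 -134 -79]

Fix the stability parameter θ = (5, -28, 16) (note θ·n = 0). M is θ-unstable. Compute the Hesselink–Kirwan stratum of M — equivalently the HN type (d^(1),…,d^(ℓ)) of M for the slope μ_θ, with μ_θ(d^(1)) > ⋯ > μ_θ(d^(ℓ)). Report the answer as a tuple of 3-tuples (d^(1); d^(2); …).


Interval decomposition of M: I[1,1], I[1,2], I[1,3]^2, I[3,3]^2.
HN type (ℓ=3): μ^(1)=16; μ^(2)=5; μ^(3)=-23/2

((0, 0, 4); (1, 0, 0); (3, 3, 0))


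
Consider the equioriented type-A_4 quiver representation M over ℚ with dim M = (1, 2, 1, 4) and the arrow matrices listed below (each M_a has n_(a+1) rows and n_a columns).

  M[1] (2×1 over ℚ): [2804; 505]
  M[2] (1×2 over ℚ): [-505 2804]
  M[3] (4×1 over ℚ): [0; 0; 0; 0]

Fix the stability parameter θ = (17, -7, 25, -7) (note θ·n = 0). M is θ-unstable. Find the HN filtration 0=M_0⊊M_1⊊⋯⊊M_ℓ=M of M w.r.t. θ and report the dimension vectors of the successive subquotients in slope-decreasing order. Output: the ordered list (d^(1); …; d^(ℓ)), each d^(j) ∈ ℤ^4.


Barcode: M ≅ I[1,2], I[2,3], I[4,4]^4. HN layers by μ_θ (3 steps, strictly decreasing):
  μ^(1)=25; μ^(2)=5; μ^(3)=-7

((0, 0, 1, 0); (1, 1, 0, 0); (0, 1, 0, 4))


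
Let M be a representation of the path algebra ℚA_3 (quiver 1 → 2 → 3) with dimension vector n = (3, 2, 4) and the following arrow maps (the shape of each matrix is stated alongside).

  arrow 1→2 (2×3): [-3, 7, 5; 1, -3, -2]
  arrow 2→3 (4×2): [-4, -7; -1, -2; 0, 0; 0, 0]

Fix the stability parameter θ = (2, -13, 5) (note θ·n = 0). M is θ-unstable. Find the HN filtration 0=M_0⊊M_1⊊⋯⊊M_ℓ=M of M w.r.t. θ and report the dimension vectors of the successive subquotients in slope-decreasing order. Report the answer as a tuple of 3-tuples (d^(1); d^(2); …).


Barcode: M ≅ I[1,1], I[1,3]^2, I[3,3]^2. HN layers by μ_θ (3 steps, strictly decreasing):
  μ^(1)=5; μ^(2)=2; μ^(3)=-11/2

((0, 0, 4); (1, 0, 0); (2, 2, 0))


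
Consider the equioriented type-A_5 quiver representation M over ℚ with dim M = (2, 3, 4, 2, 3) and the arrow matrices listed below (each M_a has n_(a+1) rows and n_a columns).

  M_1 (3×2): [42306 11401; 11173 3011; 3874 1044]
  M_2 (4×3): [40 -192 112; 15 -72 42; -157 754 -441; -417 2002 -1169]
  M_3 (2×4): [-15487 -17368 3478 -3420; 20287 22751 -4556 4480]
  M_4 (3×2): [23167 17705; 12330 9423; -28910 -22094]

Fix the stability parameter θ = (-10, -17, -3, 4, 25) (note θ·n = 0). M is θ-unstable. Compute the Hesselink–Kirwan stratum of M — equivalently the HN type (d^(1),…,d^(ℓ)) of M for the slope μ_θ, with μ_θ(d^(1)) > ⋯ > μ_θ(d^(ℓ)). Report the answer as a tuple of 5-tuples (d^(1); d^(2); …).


Interval decomposition of M: I[1,2], I[1,5], I[2,5], I[3,3]^2, I[5,5].
HN type (ℓ=5): μ^(1)=25; μ^(2)=4; μ^(3)=-3; μ^(4)=-27/2; μ^(5)=-17

((0, 0, 0, 0, 3); (0, 0, 0, 2, 0); (0, 0, 4, 0, 0); (2, 2, 0, 0, 0); (0, 1, 0, 0, 0))


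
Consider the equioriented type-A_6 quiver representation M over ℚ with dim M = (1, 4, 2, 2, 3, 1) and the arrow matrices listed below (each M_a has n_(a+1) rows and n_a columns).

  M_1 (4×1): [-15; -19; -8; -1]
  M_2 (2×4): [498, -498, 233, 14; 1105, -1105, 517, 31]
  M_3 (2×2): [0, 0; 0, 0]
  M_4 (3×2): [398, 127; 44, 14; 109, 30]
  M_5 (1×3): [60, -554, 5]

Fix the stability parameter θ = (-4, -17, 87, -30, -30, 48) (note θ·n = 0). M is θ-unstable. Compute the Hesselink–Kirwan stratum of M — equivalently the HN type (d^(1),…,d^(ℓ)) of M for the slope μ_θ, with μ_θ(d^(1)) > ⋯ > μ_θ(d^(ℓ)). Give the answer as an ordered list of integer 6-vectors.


Via rank(M_{q-1}∘⋯∘M_p): M ≅ I[1,3], I[2,2]^2, I[2,3], I[4,5], I[4,6], I[5,5].
μ_θ-semistable layers: μ^(1)=87; μ^(2)=48; μ^(3)=-21/2; μ^(4)=-17; μ^(5)=-30

((0, 0, 2, 0, 0, 0); (0, 0, 0, 0, 0, 1); (1, 1, 0, 0, 0, 0); (0, 3, 0, 0, 0, 0); (0, 0, 0, 2, 3, 0))


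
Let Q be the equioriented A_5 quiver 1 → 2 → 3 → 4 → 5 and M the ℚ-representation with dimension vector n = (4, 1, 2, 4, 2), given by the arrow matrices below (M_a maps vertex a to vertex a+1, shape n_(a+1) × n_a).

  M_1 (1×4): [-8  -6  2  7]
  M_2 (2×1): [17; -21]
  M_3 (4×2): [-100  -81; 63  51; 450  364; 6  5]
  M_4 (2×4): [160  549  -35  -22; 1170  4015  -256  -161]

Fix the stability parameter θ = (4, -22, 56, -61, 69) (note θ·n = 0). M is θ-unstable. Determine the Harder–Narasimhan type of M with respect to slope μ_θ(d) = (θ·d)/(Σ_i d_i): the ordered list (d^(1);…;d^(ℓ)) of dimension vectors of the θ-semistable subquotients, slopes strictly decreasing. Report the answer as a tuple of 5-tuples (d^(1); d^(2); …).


Via rank(M_{q-1}∘⋯∘M_p): M ≅ I[1,1]^3, I[1,5], I[3,5], I[4,4]^2.
μ_θ-semistable layers: μ^(1)=69; μ^(2)=4; μ^(3)=-5/2; μ^(4)=-9; μ^(5)=-61

((0, 0, 0, 0, 2); (3, 0, 0, 0, 0); (0, 0, 2, 2, 0); (1, 1, 0, 0, 0); (0, 0, 0, 2, 0))


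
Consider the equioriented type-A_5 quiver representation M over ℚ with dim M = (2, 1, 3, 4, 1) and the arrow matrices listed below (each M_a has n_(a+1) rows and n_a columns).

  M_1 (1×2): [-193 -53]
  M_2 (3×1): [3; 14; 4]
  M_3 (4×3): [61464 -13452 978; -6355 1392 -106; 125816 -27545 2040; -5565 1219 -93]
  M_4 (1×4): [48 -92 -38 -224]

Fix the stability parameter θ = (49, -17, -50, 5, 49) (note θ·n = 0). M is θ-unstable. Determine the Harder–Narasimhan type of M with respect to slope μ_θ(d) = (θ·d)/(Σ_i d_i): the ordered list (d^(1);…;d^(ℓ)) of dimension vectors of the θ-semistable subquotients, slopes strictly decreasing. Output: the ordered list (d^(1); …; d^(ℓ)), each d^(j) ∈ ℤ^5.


Interval decomposition of M: I[1,1], I[1,4], I[3,4], I[3,5], I[4,4].
HN type (ℓ=4): μ^(1)=49; μ^(2)=5; μ^(3)=-6; μ^(4)=-50

((1, 0, 0, 0, 1); (0, 0, 0, 4, 0); (1, 1, 1, 0, 0); (0, 0, 2, 0, 0))


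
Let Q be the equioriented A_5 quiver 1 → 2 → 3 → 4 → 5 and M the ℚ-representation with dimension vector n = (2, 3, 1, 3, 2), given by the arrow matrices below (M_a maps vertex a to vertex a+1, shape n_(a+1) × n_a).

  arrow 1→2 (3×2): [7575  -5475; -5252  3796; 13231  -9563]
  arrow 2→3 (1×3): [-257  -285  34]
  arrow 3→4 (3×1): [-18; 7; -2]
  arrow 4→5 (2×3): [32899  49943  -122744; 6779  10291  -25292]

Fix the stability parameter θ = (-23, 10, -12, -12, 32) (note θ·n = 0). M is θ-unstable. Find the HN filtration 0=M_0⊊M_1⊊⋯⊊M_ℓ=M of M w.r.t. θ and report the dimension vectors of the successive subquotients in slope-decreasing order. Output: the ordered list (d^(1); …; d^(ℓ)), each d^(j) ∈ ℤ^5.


Via rank(M_{q-1}∘⋯∘M_p): M ≅ I[1,1], I[1,5], I[2,2]^2, I[4,4], I[4,5].
μ_θ-semistable layers: μ^(1)=32; μ^(2)=10; μ^(3)=-14/3; μ^(4)=-12; μ^(5)=-23

((0, 0, 0, 0, 2); (0, 2, 0, 0, 0); (0, 1, 1, 1, 0); (0, 0, 0, 2, 0); (2, 0, 0, 0, 0))


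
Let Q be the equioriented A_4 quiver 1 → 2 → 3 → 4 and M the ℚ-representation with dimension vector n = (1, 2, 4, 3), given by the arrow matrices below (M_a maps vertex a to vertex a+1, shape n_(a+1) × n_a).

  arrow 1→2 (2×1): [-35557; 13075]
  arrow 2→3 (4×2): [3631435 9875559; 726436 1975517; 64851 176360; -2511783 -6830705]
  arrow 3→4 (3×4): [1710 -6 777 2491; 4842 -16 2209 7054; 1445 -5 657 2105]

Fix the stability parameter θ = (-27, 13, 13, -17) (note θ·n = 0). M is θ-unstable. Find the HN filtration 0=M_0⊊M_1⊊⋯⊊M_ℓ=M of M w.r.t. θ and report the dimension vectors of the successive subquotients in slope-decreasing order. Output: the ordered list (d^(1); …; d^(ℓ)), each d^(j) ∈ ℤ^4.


Barcode: M ≅ I[1,4], I[2,4], I[3,3], I[3,4]. HN layers by μ_θ (4 steps, strictly decreasing):
  μ^(1)=13; μ^(2)=3; μ^(3)=-2; μ^(4)=-27

((0, 0, 1, 0); (0, 2, 2, 2); (0, 0, 1, 1); (1, 0, 0, 0))


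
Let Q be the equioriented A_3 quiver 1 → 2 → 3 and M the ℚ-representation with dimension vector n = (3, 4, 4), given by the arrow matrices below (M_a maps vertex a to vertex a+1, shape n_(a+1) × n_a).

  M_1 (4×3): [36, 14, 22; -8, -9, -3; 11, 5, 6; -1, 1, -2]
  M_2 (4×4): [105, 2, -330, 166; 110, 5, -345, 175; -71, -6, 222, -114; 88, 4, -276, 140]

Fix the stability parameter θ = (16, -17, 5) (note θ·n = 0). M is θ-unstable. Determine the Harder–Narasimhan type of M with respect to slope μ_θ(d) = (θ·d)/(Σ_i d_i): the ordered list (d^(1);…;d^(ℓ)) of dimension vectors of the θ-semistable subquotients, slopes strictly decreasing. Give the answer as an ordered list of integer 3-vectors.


Interval decomposition of M: I[1,2], I[1,3]^2, I[2,2], I[3,3]^2.
HN type (ℓ=3): μ^(1)=5; μ^(2)=-1/2; μ^(3)=-17

((0, 0, 4); (3, 3, 0); (0, 1, 0))


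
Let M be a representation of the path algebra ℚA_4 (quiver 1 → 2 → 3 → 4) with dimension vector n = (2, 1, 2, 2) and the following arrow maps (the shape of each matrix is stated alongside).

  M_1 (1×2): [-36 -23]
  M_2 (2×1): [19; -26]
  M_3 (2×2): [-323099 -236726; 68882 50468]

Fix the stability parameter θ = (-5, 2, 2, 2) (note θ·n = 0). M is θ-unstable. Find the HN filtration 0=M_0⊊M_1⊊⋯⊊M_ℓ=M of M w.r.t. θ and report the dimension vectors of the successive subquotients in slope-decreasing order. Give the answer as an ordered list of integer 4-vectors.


Via rank(M_{q-1}∘⋯∘M_p): M ≅ I[1,1], I[1,4], I[3,3], I[4,4].
μ_θ-semistable layers: μ^(1)=2; μ^(2)=-5

((0, 1, 2, 2); (2, 0, 0, 0))


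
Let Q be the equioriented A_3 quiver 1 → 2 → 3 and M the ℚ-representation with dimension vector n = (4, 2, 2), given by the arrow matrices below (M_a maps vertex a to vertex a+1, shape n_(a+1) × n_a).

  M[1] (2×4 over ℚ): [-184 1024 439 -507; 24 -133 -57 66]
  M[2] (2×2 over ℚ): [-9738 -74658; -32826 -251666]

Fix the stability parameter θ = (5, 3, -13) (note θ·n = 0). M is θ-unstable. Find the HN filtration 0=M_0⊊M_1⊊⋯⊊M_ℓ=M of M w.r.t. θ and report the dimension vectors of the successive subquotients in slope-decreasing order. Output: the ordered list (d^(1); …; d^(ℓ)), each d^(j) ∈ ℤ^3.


Barcode: M ≅ I[1,1]^2, I[1,2], I[1,3], I[3,3]. HN layers by μ_θ (4 steps, strictly decreasing):
  μ^(1)=5; μ^(2)=4; μ^(3)=-5/3; μ^(4)=-13

((2, 0, 0); (1, 1, 0); (1, 1, 1); (0, 0, 1))


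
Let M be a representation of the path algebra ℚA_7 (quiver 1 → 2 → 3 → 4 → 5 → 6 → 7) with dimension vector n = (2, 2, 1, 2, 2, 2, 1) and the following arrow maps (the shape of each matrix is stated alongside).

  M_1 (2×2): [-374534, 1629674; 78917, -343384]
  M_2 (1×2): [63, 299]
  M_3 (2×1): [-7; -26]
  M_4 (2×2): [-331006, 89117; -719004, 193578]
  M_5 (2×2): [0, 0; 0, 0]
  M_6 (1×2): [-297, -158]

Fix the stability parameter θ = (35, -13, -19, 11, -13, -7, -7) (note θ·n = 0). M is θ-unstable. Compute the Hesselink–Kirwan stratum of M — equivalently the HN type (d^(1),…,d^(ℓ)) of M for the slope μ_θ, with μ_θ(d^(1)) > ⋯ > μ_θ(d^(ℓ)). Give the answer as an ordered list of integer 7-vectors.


Interval decomposition of M: I[1,2], I[1,4], I[4,5], I[5,5], I[6,6], I[6,7].
HN type (ℓ=5): μ^(1)=11; μ^(2)=1; μ^(3)=-1; μ^(4)=-7; μ^(5)=-13

((1, 1, 0, 1, 0, 0, 0); (1, 1, 1, 0, 0, 0, 0); (0, 0, 0, 1, 1, 0, 0); (0, 0, 0, 0, 0, 2, 1); (0, 0, 0, 0, 1, 0, 0))


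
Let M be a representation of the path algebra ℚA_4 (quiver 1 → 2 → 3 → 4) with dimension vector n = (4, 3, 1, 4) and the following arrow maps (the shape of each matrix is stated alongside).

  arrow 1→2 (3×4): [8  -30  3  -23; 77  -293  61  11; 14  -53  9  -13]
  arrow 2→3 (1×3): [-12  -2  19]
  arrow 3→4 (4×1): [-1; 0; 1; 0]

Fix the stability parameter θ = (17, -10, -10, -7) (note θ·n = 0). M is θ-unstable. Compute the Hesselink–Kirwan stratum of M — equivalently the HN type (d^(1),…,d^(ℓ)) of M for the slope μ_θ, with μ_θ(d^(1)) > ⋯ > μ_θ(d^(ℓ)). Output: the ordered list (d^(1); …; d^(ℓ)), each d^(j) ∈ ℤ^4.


Via rank(M_{q-1}∘⋯∘M_p): M ≅ I[1,1], I[1,2]^2, I[1,4], I[4,4]^3.
μ_θ-semistable layers: μ^(1)=17; μ^(2)=7/2; μ^(3)=-5/2; μ^(4)=-7

((1, 0, 0, 0); (2, 2, 0, 0); (1, 1, 1, 1); (0, 0, 0, 3))


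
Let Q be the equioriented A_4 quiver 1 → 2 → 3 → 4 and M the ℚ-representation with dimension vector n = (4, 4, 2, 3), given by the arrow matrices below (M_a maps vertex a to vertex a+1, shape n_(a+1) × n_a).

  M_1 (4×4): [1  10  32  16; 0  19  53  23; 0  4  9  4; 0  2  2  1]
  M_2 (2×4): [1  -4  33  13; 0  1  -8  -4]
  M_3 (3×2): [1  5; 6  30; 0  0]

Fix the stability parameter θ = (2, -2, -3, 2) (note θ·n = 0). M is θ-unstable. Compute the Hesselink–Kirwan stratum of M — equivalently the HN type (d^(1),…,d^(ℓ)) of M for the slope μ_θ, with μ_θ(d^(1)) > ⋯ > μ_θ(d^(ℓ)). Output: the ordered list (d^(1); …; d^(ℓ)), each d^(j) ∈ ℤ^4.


Interval decomposition of M: I[1,2]^2, I[1,3], I[1,4], I[4,4]^2.
HN type (ℓ=3): μ^(1)=2; μ^(2)=0; μ^(3)=-1

((0, 0, 0, 3); (2, 2, 0, 0); (2, 2, 2, 0))


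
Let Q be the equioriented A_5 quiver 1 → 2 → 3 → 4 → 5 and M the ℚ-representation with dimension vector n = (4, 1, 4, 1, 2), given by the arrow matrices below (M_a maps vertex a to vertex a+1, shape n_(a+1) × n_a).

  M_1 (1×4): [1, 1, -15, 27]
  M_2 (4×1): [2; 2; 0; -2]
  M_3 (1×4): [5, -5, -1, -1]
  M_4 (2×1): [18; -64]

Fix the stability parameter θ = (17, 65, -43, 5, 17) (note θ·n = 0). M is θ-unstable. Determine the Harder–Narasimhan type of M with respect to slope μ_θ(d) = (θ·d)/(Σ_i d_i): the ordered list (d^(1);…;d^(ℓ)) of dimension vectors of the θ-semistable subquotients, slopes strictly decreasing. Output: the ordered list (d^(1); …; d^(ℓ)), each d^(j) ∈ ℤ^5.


Barcode: M ≅ I[1,1]^3, I[1,5], I[3,3]^3, I[5,5]. HN layers by μ_θ (3 steps, strictly decreasing):
  μ^(1)=17; μ^(2)=11; μ^(3)=-43

((3, 0, 0, 0, 2); (1, 1, 1, 1, 0); (0, 0, 3, 0, 0))


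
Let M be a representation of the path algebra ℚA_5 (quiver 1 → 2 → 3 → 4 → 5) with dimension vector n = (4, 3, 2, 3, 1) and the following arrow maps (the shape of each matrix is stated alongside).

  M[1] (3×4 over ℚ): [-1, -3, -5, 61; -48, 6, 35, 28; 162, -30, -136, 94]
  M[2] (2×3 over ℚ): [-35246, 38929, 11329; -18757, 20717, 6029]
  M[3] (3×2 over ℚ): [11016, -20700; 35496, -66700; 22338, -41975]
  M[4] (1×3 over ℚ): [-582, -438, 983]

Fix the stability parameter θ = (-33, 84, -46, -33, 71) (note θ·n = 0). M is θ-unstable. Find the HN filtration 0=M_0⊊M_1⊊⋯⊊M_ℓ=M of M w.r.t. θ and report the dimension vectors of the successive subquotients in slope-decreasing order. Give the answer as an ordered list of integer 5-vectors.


Barcode: M ≅ I[1,1]^2, I[1,3], I[1,5], I[2,2], I[4,4]^2. HN layers by μ_θ (5 steps, strictly decreasing):
  μ^(1)=84; μ^(2)=71; μ^(3)=19; μ^(4)=5/3; μ^(5)=-33

((0, 1, 0, 0, 0); (0, 0, 0, 0, 1); (0, 1, 1, 0, 0); (0, 1, 1, 1, 0); (4, 0, 0, 2, 0))


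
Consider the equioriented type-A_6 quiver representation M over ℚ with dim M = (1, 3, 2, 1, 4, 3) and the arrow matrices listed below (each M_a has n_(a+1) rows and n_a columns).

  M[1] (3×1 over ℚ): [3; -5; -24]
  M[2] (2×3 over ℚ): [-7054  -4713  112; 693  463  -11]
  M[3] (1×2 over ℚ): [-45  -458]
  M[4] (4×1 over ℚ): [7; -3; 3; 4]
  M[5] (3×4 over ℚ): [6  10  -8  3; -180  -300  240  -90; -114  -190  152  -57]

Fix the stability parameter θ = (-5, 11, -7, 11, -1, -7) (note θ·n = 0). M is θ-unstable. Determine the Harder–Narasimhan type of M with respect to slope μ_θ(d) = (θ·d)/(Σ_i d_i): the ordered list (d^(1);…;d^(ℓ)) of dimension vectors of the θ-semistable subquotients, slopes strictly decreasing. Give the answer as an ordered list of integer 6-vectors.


Interval decomposition of M: I[1,5], I[2,2], I[2,3], I[5,5]^2, I[5,6], I[6,6]^2.
HN type (ℓ=7): μ^(1)=11; μ^(2)=5; μ^(3)=2; μ^(4)=-1; μ^(5)=-4; μ^(6)=-5; μ^(7)=-7

((0, 1, 0, 0, 0, 0); (0, 0, 0, 1, 1, 0); (0, 2, 2, 0, 0, 0); (0, 0, 0, 0, 2, 0); (0, 0, 0, 0, 1, 1); (1, 0, 0, 0, 0, 0); (0, 0, 0, 0, 0, 2))


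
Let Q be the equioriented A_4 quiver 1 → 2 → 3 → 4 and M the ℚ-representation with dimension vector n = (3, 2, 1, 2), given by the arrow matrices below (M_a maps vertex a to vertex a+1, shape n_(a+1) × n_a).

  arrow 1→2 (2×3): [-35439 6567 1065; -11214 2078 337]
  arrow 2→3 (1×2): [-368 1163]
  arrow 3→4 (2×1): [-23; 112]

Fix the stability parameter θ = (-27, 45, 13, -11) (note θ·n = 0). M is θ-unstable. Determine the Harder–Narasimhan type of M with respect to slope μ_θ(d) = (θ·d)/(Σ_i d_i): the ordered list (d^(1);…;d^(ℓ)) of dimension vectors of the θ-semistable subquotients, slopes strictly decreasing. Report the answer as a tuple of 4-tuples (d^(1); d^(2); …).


Barcode: M ≅ I[1,1], I[1,2], I[1,4], I[4,4]. HN layers by μ_θ (4 steps, strictly decreasing):
  μ^(1)=45; μ^(2)=47/3; μ^(3)=-11; μ^(4)=-27

((0, 1, 0, 0); (0, 1, 1, 1); (0, 0, 0, 1); (3, 0, 0, 0))


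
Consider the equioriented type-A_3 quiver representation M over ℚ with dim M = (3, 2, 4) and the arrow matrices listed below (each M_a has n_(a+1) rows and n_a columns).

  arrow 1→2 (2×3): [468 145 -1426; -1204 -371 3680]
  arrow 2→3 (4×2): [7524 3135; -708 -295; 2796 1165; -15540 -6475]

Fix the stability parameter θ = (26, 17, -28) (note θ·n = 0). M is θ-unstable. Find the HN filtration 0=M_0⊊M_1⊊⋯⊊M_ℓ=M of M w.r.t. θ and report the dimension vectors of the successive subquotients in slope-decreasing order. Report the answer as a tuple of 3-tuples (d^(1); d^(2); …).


Via rank(M_{q-1}∘⋯∘M_p): M ≅ I[1,1], I[1,2], I[1,3], I[3,3]^3.
μ_θ-semistable layers: μ^(1)=26; μ^(2)=43/2; μ^(3)=5; μ^(4)=-28

((1, 0, 0); (1, 1, 0); (1, 1, 1); (0, 0, 3))


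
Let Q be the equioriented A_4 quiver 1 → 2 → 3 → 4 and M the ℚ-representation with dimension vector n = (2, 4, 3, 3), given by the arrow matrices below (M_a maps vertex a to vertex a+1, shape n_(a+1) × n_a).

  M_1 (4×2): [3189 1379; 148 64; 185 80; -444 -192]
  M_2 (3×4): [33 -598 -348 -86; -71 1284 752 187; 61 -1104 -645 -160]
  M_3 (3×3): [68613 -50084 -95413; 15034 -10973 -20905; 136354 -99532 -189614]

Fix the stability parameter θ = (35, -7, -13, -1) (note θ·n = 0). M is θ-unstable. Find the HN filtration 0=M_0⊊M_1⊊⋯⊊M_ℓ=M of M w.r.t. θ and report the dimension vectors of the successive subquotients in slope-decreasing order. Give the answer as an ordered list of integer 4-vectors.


Interval decomposition of M: I[1,3], I[1,4], I[2,2], I[2,4], I[4,4].
HN type (ℓ=5): μ^(1)=5; μ^(2)=7/2; μ^(3)=-1; μ^(4)=-7; μ^(5)=-10

((1, 1, 1, 0); (1, 1, 1, 1); (0, 0, 0, 2); (0, 1, 0, 0); (0, 1, 1, 0))


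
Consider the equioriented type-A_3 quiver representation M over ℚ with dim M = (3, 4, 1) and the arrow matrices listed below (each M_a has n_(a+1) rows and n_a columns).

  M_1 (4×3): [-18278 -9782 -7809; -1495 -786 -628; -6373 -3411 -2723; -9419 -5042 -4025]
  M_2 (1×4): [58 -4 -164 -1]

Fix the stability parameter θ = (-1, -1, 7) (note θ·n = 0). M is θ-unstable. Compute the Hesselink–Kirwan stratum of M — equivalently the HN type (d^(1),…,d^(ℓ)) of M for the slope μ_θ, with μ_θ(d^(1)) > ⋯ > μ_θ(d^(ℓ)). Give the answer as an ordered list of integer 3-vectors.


Interval decomposition of M: I[1,2]^2, I[1,3], I[2,2].
HN type (ℓ=2): μ^(1)=7; μ^(2)=-1

((0, 0, 1); (3, 4, 0))


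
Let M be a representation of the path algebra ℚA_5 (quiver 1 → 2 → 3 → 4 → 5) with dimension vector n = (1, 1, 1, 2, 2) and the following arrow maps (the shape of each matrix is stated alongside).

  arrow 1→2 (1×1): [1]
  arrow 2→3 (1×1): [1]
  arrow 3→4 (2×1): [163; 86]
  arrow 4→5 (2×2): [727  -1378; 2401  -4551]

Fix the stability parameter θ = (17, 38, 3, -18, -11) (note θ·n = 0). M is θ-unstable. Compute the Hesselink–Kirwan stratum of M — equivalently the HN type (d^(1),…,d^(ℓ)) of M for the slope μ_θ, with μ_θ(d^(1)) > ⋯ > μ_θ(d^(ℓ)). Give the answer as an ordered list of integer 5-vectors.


Via rank(M_{q-1}∘⋯∘M_p): M ≅ I[1,5], I[4,5].
μ_θ-semistable layers: μ^(1)=29/5; μ^(2)=-11; μ^(3)=-18

((1, 1, 1, 1, 1); (0, 0, 0, 0, 1); (0, 0, 0, 1, 0))


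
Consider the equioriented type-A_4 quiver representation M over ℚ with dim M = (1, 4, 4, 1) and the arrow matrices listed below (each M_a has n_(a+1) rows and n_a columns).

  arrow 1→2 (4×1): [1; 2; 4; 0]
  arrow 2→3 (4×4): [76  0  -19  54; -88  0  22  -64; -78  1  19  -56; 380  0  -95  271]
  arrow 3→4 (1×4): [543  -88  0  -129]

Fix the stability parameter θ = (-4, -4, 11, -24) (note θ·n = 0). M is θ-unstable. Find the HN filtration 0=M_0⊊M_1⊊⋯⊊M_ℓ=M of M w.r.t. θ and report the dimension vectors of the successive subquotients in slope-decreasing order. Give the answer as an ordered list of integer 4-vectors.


Via rank(M_{q-1}∘⋯∘M_p): M ≅ I[1,2], I[2,3]^2, I[2,4], I[3,3].
μ_θ-semistable layers: μ^(1)=11; μ^(2)=-4; μ^(3)=-17/3

((0, 0, 3, 0); (1, 3, 0, 0); (0, 1, 1, 1))


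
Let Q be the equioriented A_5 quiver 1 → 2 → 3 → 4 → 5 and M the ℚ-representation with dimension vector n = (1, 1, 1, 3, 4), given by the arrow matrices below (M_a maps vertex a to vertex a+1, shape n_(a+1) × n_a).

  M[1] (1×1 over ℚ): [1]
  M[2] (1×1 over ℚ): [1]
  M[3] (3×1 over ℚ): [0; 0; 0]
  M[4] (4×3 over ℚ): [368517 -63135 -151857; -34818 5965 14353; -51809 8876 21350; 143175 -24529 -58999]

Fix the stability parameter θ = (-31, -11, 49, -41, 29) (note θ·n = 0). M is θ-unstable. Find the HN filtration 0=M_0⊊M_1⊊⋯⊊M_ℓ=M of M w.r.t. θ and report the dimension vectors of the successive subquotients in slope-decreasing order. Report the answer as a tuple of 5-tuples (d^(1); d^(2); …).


Interval decomposition of M: I[1,3], I[4,4], I[4,5]^2, I[5,5]^2.
HN type (ℓ=5): μ^(1)=49; μ^(2)=29; μ^(3)=-11; μ^(4)=-31; μ^(5)=-41

((0, 0, 1, 0, 0); (0, 0, 0, 0, 4); (0, 1, 0, 0, 0); (1, 0, 0, 0, 0); (0, 0, 0, 3, 0))


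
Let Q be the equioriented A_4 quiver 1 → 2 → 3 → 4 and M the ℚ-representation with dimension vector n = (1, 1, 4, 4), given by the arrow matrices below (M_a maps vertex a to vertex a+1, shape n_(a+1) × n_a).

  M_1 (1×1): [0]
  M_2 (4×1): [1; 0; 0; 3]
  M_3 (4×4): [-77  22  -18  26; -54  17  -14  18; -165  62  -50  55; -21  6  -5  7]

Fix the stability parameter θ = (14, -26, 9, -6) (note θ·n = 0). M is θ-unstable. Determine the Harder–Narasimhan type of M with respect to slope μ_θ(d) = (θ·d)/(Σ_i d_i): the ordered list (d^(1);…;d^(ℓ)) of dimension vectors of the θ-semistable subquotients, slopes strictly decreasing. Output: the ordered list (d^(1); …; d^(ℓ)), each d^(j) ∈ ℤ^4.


Interval decomposition of M: I[1,1], I[2,4], I[3,4]^3.
HN type (ℓ=3): μ^(1)=14; μ^(2)=3/2; μ^(3)=-26

((1, 0, 0, 0); (0, 0, 4, 4); (0, 1, 0, 0))


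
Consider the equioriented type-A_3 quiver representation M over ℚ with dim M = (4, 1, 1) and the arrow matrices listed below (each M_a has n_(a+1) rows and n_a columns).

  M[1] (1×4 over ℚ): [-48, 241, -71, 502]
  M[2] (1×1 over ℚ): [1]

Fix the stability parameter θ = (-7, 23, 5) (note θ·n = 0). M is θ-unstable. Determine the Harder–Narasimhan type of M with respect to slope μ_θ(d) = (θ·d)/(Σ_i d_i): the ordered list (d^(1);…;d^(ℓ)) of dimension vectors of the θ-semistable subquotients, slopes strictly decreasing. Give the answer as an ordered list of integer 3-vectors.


Interval decomposition of M: I[1,1]^3, I[1,3].
HN type (ℓ=2): μ^(1)=14; μ^(2)=-7

((0, 1, 1); (4, 0, 0))


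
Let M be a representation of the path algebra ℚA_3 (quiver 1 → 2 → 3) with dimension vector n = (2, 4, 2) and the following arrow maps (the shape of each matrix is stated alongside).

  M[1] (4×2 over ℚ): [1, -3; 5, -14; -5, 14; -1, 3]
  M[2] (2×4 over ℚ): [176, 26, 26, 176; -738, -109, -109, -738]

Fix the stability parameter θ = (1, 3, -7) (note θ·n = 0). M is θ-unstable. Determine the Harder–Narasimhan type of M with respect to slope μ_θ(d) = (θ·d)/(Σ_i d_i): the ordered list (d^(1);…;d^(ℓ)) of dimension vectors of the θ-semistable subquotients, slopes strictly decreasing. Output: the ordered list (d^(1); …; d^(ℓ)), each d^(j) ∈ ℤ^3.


Via rank(M_{q-1}∘⋯∘M_p): M ≅ I[1,2]^2, I[2,3]^2.
μ_θ-semistable layers: μ^(1)=3; μ^(2)=1; μ^(3)=-2

((0, 2, 0); (2, 0, 0); (0, 2, 2))


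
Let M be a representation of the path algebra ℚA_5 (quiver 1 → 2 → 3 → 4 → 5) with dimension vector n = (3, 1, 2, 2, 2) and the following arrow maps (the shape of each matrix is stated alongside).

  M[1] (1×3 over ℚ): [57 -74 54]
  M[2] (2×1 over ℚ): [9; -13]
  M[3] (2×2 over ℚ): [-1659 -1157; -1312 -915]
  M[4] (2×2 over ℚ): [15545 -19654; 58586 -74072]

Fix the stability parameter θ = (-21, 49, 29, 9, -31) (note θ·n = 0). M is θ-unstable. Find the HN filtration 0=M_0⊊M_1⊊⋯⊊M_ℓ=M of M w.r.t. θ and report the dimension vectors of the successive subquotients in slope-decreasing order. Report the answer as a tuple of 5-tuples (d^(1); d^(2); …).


Interval decomposition of M: I[1,1]^2, I[1,5], I[3,5].
HN type (ℓ=3): μ^(1)=14; μ^(2)=7/3; μ^(3)=-21

((0, 1, 1, 1, 1); (0, 0, 1, 1, 1); (3, 0, 0, 0, 0))


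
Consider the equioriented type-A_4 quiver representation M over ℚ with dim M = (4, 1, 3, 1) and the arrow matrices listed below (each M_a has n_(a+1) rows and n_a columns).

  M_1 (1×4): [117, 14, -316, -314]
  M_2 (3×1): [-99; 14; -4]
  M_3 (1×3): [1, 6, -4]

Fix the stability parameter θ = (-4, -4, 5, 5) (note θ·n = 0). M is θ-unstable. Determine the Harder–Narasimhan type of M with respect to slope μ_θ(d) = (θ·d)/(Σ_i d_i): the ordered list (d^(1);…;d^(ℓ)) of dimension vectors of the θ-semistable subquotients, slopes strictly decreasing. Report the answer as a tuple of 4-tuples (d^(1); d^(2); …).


Interval decomposition of M: I[1,1]^3, I[1,4], I[3,3]^2.
HN type (ℓ=2): μ^(1)=5; μ^(2)=-4

((0, 0, 3, 1); (4, 1, 0, 0))


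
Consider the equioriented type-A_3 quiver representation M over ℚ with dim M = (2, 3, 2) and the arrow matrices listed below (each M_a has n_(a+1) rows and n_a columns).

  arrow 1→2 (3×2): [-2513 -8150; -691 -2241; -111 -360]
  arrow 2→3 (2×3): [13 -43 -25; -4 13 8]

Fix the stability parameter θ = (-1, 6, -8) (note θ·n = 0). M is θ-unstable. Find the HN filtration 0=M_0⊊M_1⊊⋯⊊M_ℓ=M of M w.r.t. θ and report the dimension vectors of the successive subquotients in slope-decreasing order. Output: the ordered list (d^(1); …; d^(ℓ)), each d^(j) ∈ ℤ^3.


Barcode: M ≅ I[1,2], I[1,3], I[2,3]. HN layers by μ_θ (2 steps, strictly decreasing):
  μ^(1)=6; μ^(2)=-1

((0, 1, 0); (2, 2, 2))


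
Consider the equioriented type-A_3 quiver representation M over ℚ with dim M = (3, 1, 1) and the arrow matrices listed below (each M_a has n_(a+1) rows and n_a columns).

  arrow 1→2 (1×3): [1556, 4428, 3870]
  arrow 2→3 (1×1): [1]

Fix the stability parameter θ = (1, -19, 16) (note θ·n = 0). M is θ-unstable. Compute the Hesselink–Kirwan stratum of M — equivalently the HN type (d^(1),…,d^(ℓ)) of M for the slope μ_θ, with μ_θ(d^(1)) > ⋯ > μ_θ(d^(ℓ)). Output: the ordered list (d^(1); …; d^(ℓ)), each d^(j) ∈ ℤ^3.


Interval decomposition of M: I[1,1]^2, I[1,3].
HN type (ℓ=3): μ^(1)=16; μ^(2)=1; μ^(3)=-9

((0, 0, 1); (2, 0, 0); (1, 1, 0))


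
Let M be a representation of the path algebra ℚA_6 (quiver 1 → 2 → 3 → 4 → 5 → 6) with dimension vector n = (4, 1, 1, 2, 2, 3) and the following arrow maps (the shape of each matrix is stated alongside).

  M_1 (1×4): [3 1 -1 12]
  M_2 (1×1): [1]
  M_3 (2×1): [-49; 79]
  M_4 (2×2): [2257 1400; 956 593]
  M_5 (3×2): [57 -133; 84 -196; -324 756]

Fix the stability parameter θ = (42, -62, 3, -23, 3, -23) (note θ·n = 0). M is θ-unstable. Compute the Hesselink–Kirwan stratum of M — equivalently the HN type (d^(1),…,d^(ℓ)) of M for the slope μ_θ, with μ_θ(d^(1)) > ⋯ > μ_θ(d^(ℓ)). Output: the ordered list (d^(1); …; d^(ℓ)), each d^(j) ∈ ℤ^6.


Barcode: M ≅ I[1,1]^3, I[1,5], I[4,6], I[6,6]^2. HN layers by μ_θ (4 steps, strictly decreasing):
  μ^(1)=42; μ^(2)=3; μ^(3)=-10; μ^(4)=-23

((3, 0, 0, 0, 0, 0); (0, 0, 0, 0, 1, 0); (1, 1, 1, 1, 1, 1); (0, 0, 0, 1, 0, 2))


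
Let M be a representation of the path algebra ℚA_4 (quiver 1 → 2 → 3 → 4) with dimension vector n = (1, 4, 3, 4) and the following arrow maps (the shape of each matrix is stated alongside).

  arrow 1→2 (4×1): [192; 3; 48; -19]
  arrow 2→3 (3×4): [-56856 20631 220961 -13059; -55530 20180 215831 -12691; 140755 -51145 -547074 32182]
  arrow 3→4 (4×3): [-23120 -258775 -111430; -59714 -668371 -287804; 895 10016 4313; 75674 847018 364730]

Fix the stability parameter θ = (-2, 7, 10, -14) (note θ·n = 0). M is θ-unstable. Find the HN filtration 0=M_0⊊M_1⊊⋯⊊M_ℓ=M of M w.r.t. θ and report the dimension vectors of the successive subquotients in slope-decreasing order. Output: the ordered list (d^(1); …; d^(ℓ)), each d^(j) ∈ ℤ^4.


Via rank(M_{q-1}∘⋯∘M_p): M ≅ I[1,4], I[2,2], I[2,3], I[2,4], I[4,4]^2.
μ_θ-semistable layers: μ^(1)=10; μ^(2)=7; μ^(3)=1; μ^(4)=-2; μ^(5)=-14

((0, 0, 1, 0); (0, 2, 0, 0); (0, 2, 2, 2); (1, 0, 0, 0); (0, 0, 0, 2))


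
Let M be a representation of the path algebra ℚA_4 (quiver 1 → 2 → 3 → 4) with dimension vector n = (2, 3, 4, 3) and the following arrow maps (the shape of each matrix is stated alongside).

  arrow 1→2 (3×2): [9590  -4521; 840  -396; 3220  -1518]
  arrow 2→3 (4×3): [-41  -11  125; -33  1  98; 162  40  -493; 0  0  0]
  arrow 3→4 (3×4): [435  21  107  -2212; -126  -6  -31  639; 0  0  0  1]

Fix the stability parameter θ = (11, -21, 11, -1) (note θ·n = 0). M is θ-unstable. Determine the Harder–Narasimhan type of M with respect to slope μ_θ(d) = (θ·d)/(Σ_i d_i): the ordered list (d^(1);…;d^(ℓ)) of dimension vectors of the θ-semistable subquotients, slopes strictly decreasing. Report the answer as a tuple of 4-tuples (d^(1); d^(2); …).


Barcode: M ≅ I[1,1], I[1,4], I[2,3], I[2,4], I[3,4]. HN layers by μ_θ (4 steps, strictly decreasing):
  μ^(1)=11; μ^(2)=5; μ^(3)=-5; μ^(4)=-21

((1, 0, 1, 0); (0, 0, 3, 3); (1, 1, 0, 0); (0, 2, 0, 0))


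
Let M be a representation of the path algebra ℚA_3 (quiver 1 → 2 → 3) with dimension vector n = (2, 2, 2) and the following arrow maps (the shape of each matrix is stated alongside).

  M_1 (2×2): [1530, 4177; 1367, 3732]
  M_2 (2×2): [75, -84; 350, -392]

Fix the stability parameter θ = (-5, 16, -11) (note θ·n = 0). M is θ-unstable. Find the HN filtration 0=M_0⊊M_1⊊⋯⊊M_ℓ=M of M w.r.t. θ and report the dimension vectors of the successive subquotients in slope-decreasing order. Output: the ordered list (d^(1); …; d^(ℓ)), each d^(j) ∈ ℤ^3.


Via rank(M_{q-1}∘⋯∘M_p): M ≅ I[1,2], I[1,3], I[3,3].
μ_θ-semistable layers: μ^(1)=16; μ^(2)=5/2; μ^(3)=-5; μ^(4)=-11

((0, 1, 0); (0, 1, 1); (2, 0, 0); (0, 0, 1))


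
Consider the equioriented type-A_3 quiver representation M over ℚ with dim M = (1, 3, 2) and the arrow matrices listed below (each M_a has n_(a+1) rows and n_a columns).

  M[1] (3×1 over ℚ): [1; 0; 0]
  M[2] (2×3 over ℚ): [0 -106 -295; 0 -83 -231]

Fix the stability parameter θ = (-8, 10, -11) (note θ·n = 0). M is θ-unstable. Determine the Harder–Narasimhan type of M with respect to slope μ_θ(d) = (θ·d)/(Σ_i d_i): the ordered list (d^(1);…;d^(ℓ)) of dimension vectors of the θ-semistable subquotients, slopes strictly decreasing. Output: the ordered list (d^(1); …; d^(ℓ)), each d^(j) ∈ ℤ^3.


Via rank(M_{q-1}∘⋯∘M_p): M ≅ I[1,2], I[2,3]^2.
μ_θ-semistable layers: μ^(1)=10; μ^(2)=-1/2; μ^(3)=-8

((0, 1, 0); (0, 2, 2); (1, 0, 0))
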